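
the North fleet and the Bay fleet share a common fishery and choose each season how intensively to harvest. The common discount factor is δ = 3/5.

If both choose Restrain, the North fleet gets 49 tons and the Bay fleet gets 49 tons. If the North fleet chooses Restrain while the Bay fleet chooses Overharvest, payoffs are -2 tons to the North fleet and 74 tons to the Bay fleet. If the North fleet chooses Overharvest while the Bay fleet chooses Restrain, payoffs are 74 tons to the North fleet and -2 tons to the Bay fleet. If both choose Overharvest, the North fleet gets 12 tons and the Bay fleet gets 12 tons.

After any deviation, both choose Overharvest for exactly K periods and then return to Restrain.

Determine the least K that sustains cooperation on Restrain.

2

Need Σ_{k=1}^{K} δ^k ≥ (74−49)/(49−12) = 0.6757 at δ = 3/5.
At K = 1 the sum is 0.6000 < 0.6757; at K = 2 it is 0.9600 ≥ 0.6757.
So the minimum punishment length is K = 2.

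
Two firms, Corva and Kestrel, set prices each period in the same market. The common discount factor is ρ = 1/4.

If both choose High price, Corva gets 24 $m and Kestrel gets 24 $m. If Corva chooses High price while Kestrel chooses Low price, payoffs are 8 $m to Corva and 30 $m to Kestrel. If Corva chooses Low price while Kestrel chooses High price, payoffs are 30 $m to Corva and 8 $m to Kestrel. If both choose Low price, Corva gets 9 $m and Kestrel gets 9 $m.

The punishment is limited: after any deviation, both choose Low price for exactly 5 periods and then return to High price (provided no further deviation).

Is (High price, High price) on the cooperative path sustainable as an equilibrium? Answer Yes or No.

No

A one-shot deviation gives 30 now, then 9 for 5 periods, then back to 24.
Gain from deviating: (30−24) today; loss: (24−9) in each of the next 5 periods.
No-deviation condition: (24−9)(ρ+…+ρ^5) ≥ 30−24, i.e. ρ+…+ρ^5 ≥ 2/5.
At ρ = 1/4: ρ+…+ρ^5 = 0.3330 < 0.4000.
So cooperation is not sustainable.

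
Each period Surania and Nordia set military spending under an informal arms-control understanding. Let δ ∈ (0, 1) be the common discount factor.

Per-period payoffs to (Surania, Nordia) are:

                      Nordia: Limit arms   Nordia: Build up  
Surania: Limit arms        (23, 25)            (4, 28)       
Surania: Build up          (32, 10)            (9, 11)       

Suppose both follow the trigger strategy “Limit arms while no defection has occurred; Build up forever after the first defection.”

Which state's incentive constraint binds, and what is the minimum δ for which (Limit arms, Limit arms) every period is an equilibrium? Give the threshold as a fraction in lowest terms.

Surania; δ ≥ 9/23

Surania's threshold: (32−23)/(32−9) = 9/23.
Nordia's threshold: (28−25)/(28−11) = 3/17.
9/23 > 3/17, so Surania binds and δ* = 9/23.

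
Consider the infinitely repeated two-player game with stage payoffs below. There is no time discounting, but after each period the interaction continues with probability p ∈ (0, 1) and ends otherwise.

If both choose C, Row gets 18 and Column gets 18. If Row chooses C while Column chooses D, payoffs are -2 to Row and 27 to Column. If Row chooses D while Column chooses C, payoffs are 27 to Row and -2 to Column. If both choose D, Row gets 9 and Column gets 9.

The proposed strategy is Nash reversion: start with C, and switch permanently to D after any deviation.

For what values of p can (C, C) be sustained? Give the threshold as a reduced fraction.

1/2

Expected cooperation value is 18 + p·18 + p²·18 + … = 18/(1−p); deviation gives 27 + p·9/(1−p).
18 ≥ 27(1−p) + 9p ⇒ 18p ≥ 9 ⇒ p ≥ 9/18 = 1/2.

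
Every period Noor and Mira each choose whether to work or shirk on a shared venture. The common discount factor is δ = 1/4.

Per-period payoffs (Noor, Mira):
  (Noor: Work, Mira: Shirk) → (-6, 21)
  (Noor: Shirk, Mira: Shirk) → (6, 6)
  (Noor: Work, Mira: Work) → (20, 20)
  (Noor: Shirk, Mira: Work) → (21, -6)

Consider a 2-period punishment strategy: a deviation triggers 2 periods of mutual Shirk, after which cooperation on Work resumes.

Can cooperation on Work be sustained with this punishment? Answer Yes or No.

A one-shot deviation gives 21 now, then 6 for 2 periods, then back to 20.
Gain from deviating: (21−20) today; loss: (20−6) in each of the next 2 periods.
No-deviation condition: (20−6)(δ+…+δ^2) ≥ 21−20, i.e. δ+…+δ^2 ≥ 1/14.
At δ = 1/4: δ+…+δ^2 = 0.3125 ≥ 0.0714.
So cooperation is sustainable.

Yes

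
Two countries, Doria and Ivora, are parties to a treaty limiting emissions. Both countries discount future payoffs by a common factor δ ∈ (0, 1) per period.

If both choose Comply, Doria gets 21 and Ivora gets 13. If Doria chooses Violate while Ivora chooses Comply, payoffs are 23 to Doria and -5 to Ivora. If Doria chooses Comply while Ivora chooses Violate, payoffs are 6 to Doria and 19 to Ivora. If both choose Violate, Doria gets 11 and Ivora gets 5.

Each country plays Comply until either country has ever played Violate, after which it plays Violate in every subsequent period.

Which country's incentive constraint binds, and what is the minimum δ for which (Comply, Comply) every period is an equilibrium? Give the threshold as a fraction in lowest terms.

Doria's threshold: (23−21)/(23−11) = 1/6.
Ivora's threshold: (19−13)/(19−5) = 3/7.
1/6 < 3/7, so Ivora binds and δ* = 3/7.

Ivora; δ ≥ 3/7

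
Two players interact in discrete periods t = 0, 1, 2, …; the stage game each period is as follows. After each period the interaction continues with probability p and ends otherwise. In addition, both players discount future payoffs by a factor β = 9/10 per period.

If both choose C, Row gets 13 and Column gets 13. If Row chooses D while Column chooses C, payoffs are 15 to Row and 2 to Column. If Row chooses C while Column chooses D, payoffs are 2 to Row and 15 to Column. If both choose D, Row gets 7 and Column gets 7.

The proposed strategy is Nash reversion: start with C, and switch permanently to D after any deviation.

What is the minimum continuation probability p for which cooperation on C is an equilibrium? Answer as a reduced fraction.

Expected continuation weight on next period's payoff is β·p = 9/10·p, which plays the role of the discount factor.
Cooperation requires 9/10·p ≥ (15−13)/(15−7) = 1/4, hence p ≥ 5/18.

5/18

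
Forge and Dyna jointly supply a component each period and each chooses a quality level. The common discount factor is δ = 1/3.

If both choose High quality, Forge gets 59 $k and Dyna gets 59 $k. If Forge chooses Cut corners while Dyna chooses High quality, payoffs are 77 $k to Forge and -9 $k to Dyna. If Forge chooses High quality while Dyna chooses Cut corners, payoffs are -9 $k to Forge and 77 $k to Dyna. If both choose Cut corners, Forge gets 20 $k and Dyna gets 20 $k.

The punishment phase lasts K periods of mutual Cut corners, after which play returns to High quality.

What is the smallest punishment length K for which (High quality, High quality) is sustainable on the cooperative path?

IC: δ(1−δ^K)/(1−δ) ≥ (77−59)/(59−20) = 6/13.
With δ = 1/3: need 1 − δ^K ≥ 6/13·(1−1/3)/(1/3), i.e. δ^K ≤ 0.0769.
Since (1/3)^2 = 0.1111 and (1/3)^3 = 0.0370, the smallest such K is 3.

3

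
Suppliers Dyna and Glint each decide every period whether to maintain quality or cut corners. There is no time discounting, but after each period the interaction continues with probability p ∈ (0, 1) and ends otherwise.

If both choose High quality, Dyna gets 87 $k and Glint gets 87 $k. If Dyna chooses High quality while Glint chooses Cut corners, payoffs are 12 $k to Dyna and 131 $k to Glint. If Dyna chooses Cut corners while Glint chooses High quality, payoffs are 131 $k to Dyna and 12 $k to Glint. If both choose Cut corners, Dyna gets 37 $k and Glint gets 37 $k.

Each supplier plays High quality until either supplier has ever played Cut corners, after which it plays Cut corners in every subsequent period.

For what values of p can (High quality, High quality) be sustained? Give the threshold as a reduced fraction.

Expected cooperation value is 87 + p·87 + p²·87 + … = 87/(1−p); deviation gives 131 + p·37/(1−p).
87 ≥ 131(1−p) + 37p ⇒ 94p ≥ 44 ⇒ p ≥ 44/94 = 22/47.

22/47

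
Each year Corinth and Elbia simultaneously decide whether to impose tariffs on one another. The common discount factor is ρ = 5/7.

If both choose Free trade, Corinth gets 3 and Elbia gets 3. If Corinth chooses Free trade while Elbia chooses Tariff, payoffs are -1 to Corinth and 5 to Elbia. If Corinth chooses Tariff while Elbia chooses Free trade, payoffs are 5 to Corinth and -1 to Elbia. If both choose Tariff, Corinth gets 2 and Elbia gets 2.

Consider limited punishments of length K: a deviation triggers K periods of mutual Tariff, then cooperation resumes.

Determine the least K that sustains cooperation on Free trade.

5

No profitable deviation requires (3−2)(ρ+…+ρ^K) ≥ 5−3, i.e. ρ+…+ρ^K ≥ 2 ≈ 2.0000.
With ρ = 5/7, the partial sums are K=1: 0.7143, K=2: 1.2245, K=3: 1.5889, K=4: 1.8492, K=5: 2.0352.
K = 5 is the first length at which the sum reaches 2.0000.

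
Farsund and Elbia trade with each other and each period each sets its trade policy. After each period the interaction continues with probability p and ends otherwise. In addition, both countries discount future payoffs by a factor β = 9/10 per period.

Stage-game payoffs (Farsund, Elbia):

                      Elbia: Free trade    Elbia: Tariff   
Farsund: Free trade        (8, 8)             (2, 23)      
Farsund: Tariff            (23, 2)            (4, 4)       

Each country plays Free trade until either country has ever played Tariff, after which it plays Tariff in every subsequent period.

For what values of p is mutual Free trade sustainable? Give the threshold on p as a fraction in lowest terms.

Expected continuation weight on next period's payoff is β·p = 9/10·p, which plays the role of the discount factor.
Cooperation requires 9/10·p ≥ (23−8)/(23−4) = 15/19, hence p ≥ 50/57.

50/57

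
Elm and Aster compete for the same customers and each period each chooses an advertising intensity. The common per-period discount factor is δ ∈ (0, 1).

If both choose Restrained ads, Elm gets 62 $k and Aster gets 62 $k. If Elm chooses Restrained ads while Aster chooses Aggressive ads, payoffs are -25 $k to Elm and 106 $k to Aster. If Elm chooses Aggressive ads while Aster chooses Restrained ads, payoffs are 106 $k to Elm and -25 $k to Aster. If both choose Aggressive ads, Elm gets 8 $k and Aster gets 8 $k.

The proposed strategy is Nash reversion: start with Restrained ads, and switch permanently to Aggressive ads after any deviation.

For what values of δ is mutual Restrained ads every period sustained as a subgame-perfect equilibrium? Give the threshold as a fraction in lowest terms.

22/49

One-period gain from deviating is 106 − 62 = 44. The loss is 62 − 8 = 54 in every subsequent period, with present value 54·δ/(1−δ).
Deviation is unprofitable when 54·δ/(1−δ) ≥ 44, i.e. δ/(1−δ) ≥ 22/27.
Equivalently δ ≥ 44/(44+54) = 22/49.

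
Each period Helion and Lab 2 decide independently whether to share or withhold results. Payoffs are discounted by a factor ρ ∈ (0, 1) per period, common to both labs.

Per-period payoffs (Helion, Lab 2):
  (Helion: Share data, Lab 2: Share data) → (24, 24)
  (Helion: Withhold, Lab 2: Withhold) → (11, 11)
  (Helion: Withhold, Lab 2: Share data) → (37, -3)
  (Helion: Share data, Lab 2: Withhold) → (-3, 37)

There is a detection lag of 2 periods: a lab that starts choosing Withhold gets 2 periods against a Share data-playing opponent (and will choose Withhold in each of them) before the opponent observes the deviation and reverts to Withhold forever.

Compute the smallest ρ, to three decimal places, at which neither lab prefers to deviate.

The best deviation is to choose Withhold for all 2 undetected periods, earning 37 each, then 11 forever once detected.
Deviation value: 37(1−ρ^2)/(1−ρ) + 11ρ^2/(1−ρ); cooperation value: 24/(1−ρ).
IC: 24 ≥ 37(1−ρ^2) + 11ρ^2 = 37 − 26ρ^2.
So ρ^2 ≥ 13/26 = 1/2, giving ρ ≥ (1/2)^(1/2) ≈ 0.707.

0.707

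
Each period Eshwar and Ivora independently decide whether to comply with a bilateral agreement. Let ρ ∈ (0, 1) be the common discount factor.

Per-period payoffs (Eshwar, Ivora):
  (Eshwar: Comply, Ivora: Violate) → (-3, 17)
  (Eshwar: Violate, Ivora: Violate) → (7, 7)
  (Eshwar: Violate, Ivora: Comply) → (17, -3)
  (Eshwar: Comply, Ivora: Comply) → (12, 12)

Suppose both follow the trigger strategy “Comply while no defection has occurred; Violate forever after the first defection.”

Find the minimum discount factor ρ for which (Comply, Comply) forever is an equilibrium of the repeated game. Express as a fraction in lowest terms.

1/2

One-period gain from deviating is 17 − 12 = 5. The loss is 12 − 7 = 5 in every subsequent period, with present value 5·ρ/(1−ρ).
Deviation is unprofitable when 5·ρ/(1−ρ) ≥ 5, i.e. ρ/(1−ρ) ≥ 1.
Equivalently ρ ≥ 5/(5+5) = 1/2.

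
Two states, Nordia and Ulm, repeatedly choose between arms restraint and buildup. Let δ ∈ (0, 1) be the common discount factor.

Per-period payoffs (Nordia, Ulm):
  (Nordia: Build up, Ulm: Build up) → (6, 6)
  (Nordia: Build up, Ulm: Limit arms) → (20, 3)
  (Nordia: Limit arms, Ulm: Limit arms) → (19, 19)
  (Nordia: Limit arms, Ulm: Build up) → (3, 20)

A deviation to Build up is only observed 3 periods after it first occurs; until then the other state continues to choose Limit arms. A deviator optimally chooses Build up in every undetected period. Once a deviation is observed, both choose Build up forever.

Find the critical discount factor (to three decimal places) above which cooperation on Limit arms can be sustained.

The best deviation is to choose Build up for all 3 undetected periods, earning 20 each, then 6 forever once detected.
Deviation value: 20(1−δ^3)/(1−δ) + 6δ^3/(1−δ); cooperation value: 19/(1−δ).
IC: 19 ≥ 20(1−δ^3) + 6δ^3 = 20 − 14δ^3.
So δ^3 ≥ 1/14, giving δ ≥ (1/14)^(1/3) ≈ 0.415.

0.415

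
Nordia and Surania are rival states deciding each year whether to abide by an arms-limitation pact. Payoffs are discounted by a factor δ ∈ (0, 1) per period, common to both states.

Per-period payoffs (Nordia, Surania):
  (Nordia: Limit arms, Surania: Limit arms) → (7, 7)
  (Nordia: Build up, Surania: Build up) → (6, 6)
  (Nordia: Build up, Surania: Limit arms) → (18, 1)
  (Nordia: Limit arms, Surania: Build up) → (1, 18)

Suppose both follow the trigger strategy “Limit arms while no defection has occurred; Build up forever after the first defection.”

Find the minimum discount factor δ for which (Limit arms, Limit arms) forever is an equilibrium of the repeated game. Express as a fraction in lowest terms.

11/12

One-period gain from deviating is 18 − 7 = 11. The loss is 7 − 6 = 1 in every subsequent period, with present value 1·δ/(1−δ).
Deviation is unprofitable when 1·δ/(1−δ) ≥ 11, i.e. δ/(1−δ) ≥ 11.
Equivalently δ ≥ 11/(11+1) = 11/12.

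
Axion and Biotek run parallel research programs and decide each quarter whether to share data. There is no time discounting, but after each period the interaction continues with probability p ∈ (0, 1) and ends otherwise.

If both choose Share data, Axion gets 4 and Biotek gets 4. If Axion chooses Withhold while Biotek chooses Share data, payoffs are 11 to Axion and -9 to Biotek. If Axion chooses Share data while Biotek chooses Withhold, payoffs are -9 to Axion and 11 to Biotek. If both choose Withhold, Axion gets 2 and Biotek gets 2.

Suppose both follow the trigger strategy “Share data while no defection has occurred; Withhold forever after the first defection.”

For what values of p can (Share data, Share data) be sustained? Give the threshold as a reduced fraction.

With no time discounting, the continuation probability p plays the role of the discount factor.
Grim-trigger IC: 4/(1−p) ≥ 11 + 2p/(1−p) ⇒ p ≥ (11−4)/(11−2) = 7/9.

7/9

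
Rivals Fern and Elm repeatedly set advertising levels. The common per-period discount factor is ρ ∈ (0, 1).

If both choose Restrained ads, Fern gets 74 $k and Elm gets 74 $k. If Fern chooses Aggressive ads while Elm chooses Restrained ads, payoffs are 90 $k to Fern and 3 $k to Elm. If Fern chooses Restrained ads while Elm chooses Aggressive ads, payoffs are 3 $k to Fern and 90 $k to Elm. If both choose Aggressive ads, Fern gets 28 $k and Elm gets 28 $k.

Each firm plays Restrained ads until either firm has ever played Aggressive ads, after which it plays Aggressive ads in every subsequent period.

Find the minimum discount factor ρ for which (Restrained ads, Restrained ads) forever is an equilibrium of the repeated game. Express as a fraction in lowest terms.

Under grim trigger the critical discount factor is (T−C)/(T−P) with T = 90, C = 74, P = 28.
ρ* = (90−74)/(90−28) = 16/62 = 8/31.

8/31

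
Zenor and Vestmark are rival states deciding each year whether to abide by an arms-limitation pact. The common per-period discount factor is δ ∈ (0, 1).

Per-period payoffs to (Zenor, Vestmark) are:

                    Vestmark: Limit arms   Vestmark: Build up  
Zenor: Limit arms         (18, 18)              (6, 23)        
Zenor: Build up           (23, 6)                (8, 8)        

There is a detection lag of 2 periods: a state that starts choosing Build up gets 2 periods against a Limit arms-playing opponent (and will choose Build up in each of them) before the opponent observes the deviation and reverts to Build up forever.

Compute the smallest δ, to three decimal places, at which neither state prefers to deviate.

The best deviation is to choose Build up for all 2 undetected periods, earning 23 each, then 8 forever once detected.
Deviation value: 23(1−δ^2)/(1−δ) + 8δ^2/(1−δ); cooperation value: 18/(1−δ).
IC: 18 ≥ 23(1−δ^2) + 8δ^2 = 23 − 15δ^2.
So δ^2 ≥ 5/15 = 1/3, giving δ ≥ (1/3)^(1/2) ≈ 0.577.

0.577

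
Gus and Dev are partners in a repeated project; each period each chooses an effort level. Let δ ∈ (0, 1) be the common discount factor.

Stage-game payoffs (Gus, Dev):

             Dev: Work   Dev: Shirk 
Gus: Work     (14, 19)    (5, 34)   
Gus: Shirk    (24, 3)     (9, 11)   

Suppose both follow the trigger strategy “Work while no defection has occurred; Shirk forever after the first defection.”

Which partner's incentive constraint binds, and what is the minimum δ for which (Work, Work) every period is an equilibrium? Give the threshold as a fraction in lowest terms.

Gus; δ ≥ 2/3

For Gus: deviation gain 24−14 = 10, per-period punishment loss 14−9 = 5. IC gives δ ≥ 10/15 = 2/3.
For Dev: gain 15, loss 8 per period, so δ ≥ 15/23.
The tighter constraint is Gus's, so cooperation needs δ ≥ 2/3.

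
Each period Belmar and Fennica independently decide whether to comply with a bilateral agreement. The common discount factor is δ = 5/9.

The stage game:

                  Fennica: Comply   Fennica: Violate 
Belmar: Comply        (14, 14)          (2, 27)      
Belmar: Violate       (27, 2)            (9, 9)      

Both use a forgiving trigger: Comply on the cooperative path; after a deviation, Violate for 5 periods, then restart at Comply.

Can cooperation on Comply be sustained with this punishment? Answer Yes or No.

No

A one-shot deviation gives 27 now, then 9 for 5 periods, then back to 14.
Gain from deviating: (27−14) today; loss: (14−9) in each of the next 5 periods.
No-deviation condition: (14−9)(δ+…+δ^5) ≥ 27−14, i.e. δ+…+δ^5 ≥ 13/5.
At δ = 5/9: δ+…+δ^5 = 1.1838 < 2.6000.
So cooperation is not sustainable.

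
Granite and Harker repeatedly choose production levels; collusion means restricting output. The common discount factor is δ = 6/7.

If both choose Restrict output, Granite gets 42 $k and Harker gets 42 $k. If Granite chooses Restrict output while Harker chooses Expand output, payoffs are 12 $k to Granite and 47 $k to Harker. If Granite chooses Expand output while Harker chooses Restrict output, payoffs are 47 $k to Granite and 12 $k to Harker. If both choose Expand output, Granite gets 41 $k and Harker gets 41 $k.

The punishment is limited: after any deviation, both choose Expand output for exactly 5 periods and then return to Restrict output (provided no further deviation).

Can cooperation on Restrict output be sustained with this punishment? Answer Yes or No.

A one-shot deviation gives 47 now, then 41 for 5 periods, then back to 42.
Gain from deviating: (47−42) today; loss: (42−41) in each of the next 5 periods.
No-deviation condition: (42−41)(δ+…+δ^5) ≥ 47−42, i.e. δ+…+δ^5 ≥ 5.
At δ = 6/7: δ+…+δ^5 = 3.2240 < 5.0000.
So cooperation is not sustainable.

No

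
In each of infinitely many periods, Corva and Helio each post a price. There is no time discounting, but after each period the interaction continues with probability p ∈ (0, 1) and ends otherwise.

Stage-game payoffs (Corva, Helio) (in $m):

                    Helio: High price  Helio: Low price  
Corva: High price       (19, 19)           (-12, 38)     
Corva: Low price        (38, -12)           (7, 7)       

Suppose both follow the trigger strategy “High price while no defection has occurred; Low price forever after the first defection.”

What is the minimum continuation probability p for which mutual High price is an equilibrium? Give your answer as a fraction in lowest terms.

19/31

Expected cooperation value is 19 + p·19 + p²·19 + … = 19/(1−p); deviation gives 38 + p·7/(1−p).
19 ≥ 38(1−p) + 7p ⇒ 31p ≥ 19 ⇒ p ≥ 19/31.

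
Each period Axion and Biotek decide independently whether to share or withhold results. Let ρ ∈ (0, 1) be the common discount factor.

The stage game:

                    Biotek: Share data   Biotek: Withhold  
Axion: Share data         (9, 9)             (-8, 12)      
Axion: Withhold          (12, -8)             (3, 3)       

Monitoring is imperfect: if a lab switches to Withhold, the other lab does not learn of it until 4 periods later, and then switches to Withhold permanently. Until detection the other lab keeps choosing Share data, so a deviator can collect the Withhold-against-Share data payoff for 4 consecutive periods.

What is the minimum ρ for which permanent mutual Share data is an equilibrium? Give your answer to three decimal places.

Deviating for the 4 undetected periods gains 12−9 = 3 per period over cooperation, then loses 9−3 = 6 per period forever once punishment starts.
Gain: 3(1 + ρ + … + ρ^3); loss: 6·ρ^4/(1−ρ).
No profitable deviation ⇔ 3(1−ρ^4) ≤ 6·ρ^4, i.e. ρ^4 ≥ 3/(3+6) = 1/3.
Hence ρ ≥ (1/3)^(1/4) ≈ 0.760.

0.760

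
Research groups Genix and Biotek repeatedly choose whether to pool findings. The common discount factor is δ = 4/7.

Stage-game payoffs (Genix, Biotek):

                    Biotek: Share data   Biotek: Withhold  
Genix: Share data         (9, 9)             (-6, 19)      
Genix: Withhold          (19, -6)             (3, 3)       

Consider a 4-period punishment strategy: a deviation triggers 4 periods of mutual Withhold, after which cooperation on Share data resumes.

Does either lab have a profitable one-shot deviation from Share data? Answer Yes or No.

Yes

A one-shot deviation gives 19 now, then 3 for 4 periods, then back to 9.
Gain from deviating: (19−9) today; loss: (9−3) in each of the next 4 periods.
No-deviation condition: (9−3)(δ+…+δ^4) ≥ 19−9, i.e. δ+…+δ^4 ≥ 5/3.
At δ = 4/7: δ+…+δ^4 = 1.1912 < 1.6667.
So cooperation is not sustainable.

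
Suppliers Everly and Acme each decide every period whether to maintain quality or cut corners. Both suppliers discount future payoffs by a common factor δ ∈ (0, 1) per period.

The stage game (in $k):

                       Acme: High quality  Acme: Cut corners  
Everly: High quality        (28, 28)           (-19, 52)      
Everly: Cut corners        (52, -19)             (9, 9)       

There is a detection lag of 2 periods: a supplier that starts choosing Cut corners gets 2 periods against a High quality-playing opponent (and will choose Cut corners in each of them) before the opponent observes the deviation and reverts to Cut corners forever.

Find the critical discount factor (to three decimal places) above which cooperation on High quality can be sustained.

A deviator earns 52 for 2 periods, then 9 forever; cooperating earns 28 forever. Multiplying the IC by (1−δ):
28 ≥ 52(1−δ^2) + 9δ^2, so 43·δ^2 ≥ 24 and δ^2 ≥ 24/43.
δ ≥ (24/43)^(1/2) ≈ 0.747.

0.747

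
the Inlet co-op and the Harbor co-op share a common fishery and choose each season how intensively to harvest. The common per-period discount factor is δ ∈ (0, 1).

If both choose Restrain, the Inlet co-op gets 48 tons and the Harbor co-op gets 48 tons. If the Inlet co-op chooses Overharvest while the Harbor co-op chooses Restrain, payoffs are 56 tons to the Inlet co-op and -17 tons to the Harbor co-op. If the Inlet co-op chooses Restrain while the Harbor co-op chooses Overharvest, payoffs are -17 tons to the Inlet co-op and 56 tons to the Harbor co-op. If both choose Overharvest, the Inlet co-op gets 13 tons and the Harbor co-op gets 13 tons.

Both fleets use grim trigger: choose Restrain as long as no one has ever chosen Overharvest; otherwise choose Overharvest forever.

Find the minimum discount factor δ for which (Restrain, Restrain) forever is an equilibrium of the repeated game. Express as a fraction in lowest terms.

8/43

Cooperation forever yields 48 each period: 48/(1−δ).
Deviating yields 56 once, then 13 forever: 56 + 13δ/(1−δ).
No profitable deviation requires 48/(1−δ) ≥ 56 + 13δ/(1−δ).
Multiplying by (1−δ): 48 ≥ 56(1−δ) + 13δ = 56 − 43δ.
So 43δ ≥ 8, i.e. δ ≥ 8/43.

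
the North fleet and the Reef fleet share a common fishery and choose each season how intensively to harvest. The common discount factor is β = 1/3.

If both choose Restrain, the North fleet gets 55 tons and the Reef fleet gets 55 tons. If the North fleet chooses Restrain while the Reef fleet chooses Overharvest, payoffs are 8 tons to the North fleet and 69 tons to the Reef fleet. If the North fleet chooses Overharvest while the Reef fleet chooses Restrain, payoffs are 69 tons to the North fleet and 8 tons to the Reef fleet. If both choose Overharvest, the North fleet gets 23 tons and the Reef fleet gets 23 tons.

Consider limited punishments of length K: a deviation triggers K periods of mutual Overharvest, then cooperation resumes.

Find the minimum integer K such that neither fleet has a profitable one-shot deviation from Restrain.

IC: β(1−β^K)/(1−β) ≥ (69−55)/(55−23) = 7/16.
With β = 1/3: need 1 − β^K ≥ 7/16·(1−1/3)/(1/3), i.e. β^K ≤ 0.1250.
Since (1/3)^1 = 0.3333 and (1/3)^2 = 0.1111, the smallest such K is 2.

2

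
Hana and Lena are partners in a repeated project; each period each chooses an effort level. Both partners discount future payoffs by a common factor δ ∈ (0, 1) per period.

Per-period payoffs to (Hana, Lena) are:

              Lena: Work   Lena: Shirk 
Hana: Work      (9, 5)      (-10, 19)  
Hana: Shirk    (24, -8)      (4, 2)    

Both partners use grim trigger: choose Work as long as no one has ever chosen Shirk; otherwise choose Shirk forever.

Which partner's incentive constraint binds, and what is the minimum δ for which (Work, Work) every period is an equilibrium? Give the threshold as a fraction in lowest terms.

Hana: cooperation gives 9 each period; deviation gives 24 once then 4 forever.
  9/(1−δ) ≥ 24 + 4δ/(1−δ) ⇒ δ ≥ 15/20 = 3/4.
Lena: cooperation gives 5 each period; deviation gives 19 once then 2 forever.
  δ ≥ 14/17.
Both must hold, so the binding constraint is Lena's: δ ≥ 14/17.

Lena; δ ≥ 14/17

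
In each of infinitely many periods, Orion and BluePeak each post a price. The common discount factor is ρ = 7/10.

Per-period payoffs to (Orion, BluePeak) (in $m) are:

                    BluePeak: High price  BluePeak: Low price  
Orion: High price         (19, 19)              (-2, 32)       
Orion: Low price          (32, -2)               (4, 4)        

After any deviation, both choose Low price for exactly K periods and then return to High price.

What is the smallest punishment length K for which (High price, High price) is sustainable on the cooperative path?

2

Need Σ_{k=1}^{K} ρ^k ≥ (32−19)/(19−4) = 0.8667 at ρ = 7/10.
At K = 1 the sum is 0.7000 < 0.8667; at K = 2 it is 1.1900 ≥ 0.8667.
So the minimum punishment length is K = 2.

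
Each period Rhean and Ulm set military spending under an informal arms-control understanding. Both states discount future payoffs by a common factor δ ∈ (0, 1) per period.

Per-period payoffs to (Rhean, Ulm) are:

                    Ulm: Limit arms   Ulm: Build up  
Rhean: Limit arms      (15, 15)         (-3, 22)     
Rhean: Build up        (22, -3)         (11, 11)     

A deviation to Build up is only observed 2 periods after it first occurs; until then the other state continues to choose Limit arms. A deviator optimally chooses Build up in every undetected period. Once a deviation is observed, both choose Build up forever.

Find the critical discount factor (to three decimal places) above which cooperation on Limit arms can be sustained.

0.798

A deviator earns 22 for 2 periods, then 11 forever; cooperating earns 15 forever. Multiplying the IC by (1−δ):
15 ≥ 22(1−δ^2) + 11δ^2, so 11·δ^2 ≥ 7 and δ^2 ≥ 7/11.
δ ≥ (7/11)^(1/2) ≈ 0.798.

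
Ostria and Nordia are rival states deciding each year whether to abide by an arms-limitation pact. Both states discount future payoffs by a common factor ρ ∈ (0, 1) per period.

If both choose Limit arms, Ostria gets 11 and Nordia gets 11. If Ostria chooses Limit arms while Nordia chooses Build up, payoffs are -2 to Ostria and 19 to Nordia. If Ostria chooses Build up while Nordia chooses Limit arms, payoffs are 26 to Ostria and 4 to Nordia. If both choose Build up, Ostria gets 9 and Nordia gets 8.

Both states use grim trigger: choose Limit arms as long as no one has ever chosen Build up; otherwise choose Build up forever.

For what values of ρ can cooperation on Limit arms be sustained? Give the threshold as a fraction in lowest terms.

Ostria's threshold: (26−11)/(26−9) = 15/17.
Nordia's threshold: (19−11)/(19−8) = 8/11.
15/17 > 8/11, so Ostria binds and ρ* = 15/17.

15/17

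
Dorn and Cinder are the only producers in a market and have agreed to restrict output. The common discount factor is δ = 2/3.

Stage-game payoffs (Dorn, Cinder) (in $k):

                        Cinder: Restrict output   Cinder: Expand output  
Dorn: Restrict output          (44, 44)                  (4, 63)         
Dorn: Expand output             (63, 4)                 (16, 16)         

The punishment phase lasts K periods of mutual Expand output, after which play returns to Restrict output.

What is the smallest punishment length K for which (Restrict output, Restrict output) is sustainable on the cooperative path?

2

No profitable deviation requires (44−16)(δ+…+δ^K) ≥ 63−44, i.e. δ+…+δ^K ≥ 19/28 ≈ 0.6786.
With δ = 2/3, the partial sums are K=1: 0.6667, K=2: 1.1111.
K = 2 is the first length at which the sum reaches 0.6786.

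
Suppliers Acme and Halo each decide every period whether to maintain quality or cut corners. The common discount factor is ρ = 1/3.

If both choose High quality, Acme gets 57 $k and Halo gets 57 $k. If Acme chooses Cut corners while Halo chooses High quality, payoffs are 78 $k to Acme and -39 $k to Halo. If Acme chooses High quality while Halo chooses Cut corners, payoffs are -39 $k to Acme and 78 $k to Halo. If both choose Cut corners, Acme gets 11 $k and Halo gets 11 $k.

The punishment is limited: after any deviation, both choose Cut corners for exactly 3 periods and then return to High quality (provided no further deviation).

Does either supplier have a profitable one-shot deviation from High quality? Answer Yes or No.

No

Comparing payoff streams over the 4 periods until play realigns: cooperate → 57(1+ρ+…+ρ^3); deviate → 78 + 11(ρ+…+ρ^3).
Cooperation is sustained iff (57−11)(ρ+…+ρ^3) ≥ 78−57.
ρ+…+ρ^3 = 1/3·(1−(1/3)^3)/(1−1/3) = 0.4815, and (78−57)/(57−11) = 0.4565.
0.4815 ≥ 0.4565, so cooperation is sustainable.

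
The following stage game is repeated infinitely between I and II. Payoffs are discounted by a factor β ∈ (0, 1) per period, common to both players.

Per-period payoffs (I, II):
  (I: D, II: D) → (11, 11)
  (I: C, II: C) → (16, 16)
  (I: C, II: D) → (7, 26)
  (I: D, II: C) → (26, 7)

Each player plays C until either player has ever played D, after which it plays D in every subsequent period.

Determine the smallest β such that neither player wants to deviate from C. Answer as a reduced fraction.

Cooperation forever yields 16 each period: 16/(1−β).
Deviating yields 26 once, then 11 forever: 26 + 11β/(1−β).
No profitable deviation requires 16/(1−β) ≥ 26 + 11β/(1−β).
Multiplying by (1−β): 16 ≥ 26(1−β) + 11β = 26 − 15β.
So 15β ≥ 10, i.e. β ≥ 10/15 = 2/3.

2/3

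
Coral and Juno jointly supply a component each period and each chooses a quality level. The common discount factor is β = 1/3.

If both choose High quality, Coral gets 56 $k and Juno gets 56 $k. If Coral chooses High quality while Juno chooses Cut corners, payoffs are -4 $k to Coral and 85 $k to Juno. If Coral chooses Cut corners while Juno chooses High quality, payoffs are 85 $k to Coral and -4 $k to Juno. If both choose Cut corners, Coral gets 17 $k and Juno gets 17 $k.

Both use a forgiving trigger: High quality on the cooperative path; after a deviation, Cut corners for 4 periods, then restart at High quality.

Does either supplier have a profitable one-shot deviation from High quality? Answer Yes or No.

Comparing payoff streams over the 5 periods until play realigns: cooperate → 56(1+β+…+β^4); deviate → 85 + 17(β+…+β^4).
Cooperation is sustained iff (56−17)(β+…+β^4) ≥ 85−56.
β+…+β^4 = 1/3·(1−(1/3)^4)/(1−1/3) = 0.4938, and (85−56)/(56−17) = 0.7436.
0.4938 < 0.7436, so cooperation is not sustainable.

Yes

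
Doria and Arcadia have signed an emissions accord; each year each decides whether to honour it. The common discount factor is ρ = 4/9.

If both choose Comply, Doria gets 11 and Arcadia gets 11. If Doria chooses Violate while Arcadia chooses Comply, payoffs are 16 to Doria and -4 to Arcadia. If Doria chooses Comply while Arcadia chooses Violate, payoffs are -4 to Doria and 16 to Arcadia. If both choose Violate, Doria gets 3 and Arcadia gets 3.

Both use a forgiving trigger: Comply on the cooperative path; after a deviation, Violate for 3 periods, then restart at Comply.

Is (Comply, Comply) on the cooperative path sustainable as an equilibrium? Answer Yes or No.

Comparing payoff streams over the 4 periods until play realigns: cooperate → 11(1+ρ+…+ρ^3); deviate → 16 + 3(ρ+…+ρ^3).
Cooperation is sustained iff (11−3)(ρ+…+ρ^3) ≥ 16−11.
ρ+…+ρ^3 = 4/9·(1−(4/9)^3)/(1−4/9) = 0.7298, and (16−11)/(11−3) = 0.6250.
0.7298 ≥ 0.6250, so cooperation is sustainable.

Yes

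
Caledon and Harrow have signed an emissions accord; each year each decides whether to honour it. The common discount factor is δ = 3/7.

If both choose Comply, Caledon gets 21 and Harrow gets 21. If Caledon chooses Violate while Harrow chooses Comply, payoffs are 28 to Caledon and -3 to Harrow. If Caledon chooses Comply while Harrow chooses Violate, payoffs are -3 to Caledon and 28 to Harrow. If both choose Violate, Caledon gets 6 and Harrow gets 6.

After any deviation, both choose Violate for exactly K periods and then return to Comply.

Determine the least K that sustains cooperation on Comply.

No profitable deviation requires (21−6)(δ+…+δ^K) ≥ 28−21, i.e. δ+…+δ^K ≥ 7/15 ≈ 0.4667.
With δ = 3/7, the partial sums are K=1: 0.4286, K=2: 0.6122.
K = 2 is the first length at which the sum reaches 0.4667.

2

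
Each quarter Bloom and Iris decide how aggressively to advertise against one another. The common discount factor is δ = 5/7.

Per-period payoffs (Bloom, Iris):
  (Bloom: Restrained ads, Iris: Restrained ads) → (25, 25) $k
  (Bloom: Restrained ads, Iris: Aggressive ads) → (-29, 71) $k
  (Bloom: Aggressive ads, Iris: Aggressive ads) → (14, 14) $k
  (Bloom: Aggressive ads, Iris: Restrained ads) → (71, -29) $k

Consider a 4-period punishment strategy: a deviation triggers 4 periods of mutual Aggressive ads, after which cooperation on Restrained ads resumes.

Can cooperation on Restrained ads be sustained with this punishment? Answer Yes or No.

Comparing payoff streams over the 5 periods until play realigns: cooperate → 25(1+δ+…+δ^4); deviate → 71 + 14(δ+…+δ^4).
Cooperation is sustained iff (25−14)(δ+…+δ^4) ≥ 71−25.
δ+…+δ^4 = 5/7·(1−(5/7)^4)/(1−5/7) = 1.8492, and (71−25)/(25−14) = 4.1818.
1.8492 < 4.1818, so cooperation is not sustainable.

No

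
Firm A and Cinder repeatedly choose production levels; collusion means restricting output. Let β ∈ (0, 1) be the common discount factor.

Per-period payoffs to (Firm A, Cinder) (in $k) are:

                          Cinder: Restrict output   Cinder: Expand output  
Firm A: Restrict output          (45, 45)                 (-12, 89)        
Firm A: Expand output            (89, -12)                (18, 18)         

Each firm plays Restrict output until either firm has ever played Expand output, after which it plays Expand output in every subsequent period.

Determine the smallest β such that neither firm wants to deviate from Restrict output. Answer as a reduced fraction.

Under grim trigger the critical discount factor is (T−C)/(T−P) with T = 89, C = 45, P = 18.
β* = (89−45)/(89−18) = 44/71.

44/71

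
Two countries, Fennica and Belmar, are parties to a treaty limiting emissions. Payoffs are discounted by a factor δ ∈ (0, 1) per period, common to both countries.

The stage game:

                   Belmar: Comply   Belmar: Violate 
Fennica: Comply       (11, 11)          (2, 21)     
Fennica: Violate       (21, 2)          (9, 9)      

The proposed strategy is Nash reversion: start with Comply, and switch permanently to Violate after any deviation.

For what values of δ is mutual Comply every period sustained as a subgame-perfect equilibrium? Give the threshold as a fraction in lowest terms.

11/(1−δ) ≥ 21 + 9δ/(1−δ)
11 ≥ 21 − 12δ
δ ≥ 10/12 = 5/6.

5/6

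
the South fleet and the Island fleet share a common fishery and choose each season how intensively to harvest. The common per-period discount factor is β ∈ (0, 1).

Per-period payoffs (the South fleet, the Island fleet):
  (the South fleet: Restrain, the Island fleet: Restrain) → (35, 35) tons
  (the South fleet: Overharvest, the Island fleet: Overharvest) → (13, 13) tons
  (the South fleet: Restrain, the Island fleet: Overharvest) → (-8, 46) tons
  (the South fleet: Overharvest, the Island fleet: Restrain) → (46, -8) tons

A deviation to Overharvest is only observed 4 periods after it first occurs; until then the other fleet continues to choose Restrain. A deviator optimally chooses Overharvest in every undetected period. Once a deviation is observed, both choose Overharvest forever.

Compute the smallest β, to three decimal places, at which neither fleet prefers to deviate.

0.760

A deviator earns 46 for 4 periods, then 13 forever; cooperating earns 35 forever. Multiplying the IC by (1−β):
35 ≥ 46(1−β^4) + 13β^4, so 33·β^4 ≥ 11 and β^4 ≥ 1/3.
β ≥ (1/3)^(1/4) ≈ 0.760.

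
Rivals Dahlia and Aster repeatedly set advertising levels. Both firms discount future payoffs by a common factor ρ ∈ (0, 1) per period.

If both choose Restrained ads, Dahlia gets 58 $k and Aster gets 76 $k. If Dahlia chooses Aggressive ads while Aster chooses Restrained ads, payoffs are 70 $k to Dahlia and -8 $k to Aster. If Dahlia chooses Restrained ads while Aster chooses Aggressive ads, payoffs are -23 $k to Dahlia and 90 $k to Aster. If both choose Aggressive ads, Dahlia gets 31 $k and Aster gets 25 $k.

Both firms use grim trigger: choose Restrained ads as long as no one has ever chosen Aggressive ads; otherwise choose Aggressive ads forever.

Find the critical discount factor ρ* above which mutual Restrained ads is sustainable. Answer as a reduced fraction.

Dahlia: cooperation gives 58 each period; deviation gives 70 once then 31 forever.
  58/(1−ρ) ≥ 70 + 31ρ/(1−ρ) ⇒ ρ ≥ 12/39 = 4/13.
Aster: cooperation gives 76 each period; deviation gives 90 once then 25 forever.
  ρ ≥ 14/65.
Both must hold, so the binding constraint is Dahlia's: ρ ≥ 4/13.

4/13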